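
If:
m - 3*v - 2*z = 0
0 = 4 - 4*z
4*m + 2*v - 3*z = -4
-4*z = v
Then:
No Solution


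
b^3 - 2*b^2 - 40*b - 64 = (b - 8)*(b + 2)*(b + 4)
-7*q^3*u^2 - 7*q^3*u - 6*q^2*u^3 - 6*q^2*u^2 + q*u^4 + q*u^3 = u*(-7*q + u)*(q + u)*(q*u + q)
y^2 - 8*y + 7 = (y - 7)*(y - 1)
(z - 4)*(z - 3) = z^2 - 7*z + 12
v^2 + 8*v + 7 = (v + 1)*(v + 7)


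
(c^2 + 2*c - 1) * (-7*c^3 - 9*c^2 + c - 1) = -7*c^5 - 23*c^4 - 10*c^3 + 10*c^2 - 3*c + 1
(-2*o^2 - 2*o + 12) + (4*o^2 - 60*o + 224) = 2*o^2 - 62*o + 236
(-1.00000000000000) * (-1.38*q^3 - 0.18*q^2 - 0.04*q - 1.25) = 1.38*q^3 + 0.18*q^2 + 0.04*q + 1.25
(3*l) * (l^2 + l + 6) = 3*l^3 + 3*l^2 + 18*l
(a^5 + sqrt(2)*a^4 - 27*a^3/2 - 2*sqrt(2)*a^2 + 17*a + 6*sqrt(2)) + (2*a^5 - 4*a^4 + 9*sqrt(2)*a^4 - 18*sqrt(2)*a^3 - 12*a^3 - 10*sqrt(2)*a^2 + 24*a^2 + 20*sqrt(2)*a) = 3*a^5 - 4*a^4 + 10*sqrt(2)*a^4 - 51*a^3/2 - 18*sqrt(2)*a^3 - 12*sqrt(2)*a^2 + 24*a^2 + 17*a + 20*sqrt(2)*a + 6*sqrt(2)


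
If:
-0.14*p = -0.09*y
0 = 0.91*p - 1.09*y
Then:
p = 0.00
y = 0.00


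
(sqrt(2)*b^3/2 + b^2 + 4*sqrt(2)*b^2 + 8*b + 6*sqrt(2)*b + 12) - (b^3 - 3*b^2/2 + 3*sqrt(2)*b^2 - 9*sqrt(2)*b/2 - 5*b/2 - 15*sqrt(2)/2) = -b^3 + sqrt(2)*b^3/2 + sqrt(2)*b^2 + 5*b^2/2 + 21*b/2 + 21*sqrt(2)*b/2 + 15*sqrt(2)/2 + 12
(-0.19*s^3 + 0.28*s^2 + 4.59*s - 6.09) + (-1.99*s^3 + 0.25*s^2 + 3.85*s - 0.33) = -2.18*s^3 + 0.53*s^2 + 8.44*s - 6.42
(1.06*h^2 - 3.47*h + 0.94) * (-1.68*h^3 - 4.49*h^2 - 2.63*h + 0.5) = -1.7808*h^5 + 1.0702*h^4 + 11.2133*h^3 + 5.4355*h^2 - 4.2072*h + 0.47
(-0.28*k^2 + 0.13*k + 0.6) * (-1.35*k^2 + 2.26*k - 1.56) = 0.378*k^4 - 0.8083*k^3 - 0.0793999999999999*k^2 + 1.1532*k - 0.936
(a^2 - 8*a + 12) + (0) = a^2 - 8*a + 12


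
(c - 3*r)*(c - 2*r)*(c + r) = c^3 - 4*c^2*r + c*r^2 + 6*r^3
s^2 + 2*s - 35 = (s - 5)*(s + 7)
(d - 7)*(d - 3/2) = d^2 - 17*d/2 + 21/2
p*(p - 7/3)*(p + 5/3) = p^3 - 2*p^2/3 - 35*p/9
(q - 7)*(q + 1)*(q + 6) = q^3 - 43*q - 42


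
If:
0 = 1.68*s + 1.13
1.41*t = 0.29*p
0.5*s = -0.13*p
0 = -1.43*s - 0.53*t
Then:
No Solution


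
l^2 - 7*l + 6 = (l - 6)*(l - 1)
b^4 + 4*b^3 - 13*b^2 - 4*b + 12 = (b - 2)*(b - 1)*(b + 1)*(b + 6)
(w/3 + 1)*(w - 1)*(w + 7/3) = w^3/3 + 13*w^2/9 + 5*w/9 - 7/3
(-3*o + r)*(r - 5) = -3*o*r + 15*o + r^2 - 5*r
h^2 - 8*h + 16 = (h - 4)^2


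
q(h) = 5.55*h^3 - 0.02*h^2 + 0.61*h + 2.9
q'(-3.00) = 150.58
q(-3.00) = -148.96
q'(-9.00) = 1349.62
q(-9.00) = -4050.16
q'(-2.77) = 128.47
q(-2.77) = -116.90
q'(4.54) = 343.61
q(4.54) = 524.61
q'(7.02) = 820.85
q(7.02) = 1926.21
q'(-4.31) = 310.07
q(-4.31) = -444.45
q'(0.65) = 7.62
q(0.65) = 4.81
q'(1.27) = 27.41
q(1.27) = 15.01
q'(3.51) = 205.60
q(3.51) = 244.80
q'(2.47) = 102.09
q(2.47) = 87.92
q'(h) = 16.65*h^2 - 0.04*h + 0.61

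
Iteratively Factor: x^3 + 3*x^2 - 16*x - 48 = (x + 4)*(x^2 - x - 12) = (x - 4)*(x + 4)*(x + 3)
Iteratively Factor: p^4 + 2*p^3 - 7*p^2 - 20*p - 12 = (p - 3)*(p^3 + 5*p^2 + 8*p + 4) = (p - 3)*(p + 1)*(p^2 + 4*p + 4) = (p - 3)*(p + 1)*(p + 2)*(p + 2)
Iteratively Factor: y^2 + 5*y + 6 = (y + 2)*(y + 3)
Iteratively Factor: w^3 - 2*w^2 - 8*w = (w + 2)*(w^2 - 4*w) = (w - 4)*(w + 2)*(w)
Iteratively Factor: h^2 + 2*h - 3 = (h + 3)*(h - 1)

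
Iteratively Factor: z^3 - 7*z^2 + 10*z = (z - 5)*(z^2 - 2*z) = z*(z - 5)*(z - 2)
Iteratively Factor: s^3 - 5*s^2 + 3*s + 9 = (s - 3)*(s^2 - 2*s - 3) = (s - 3)^2*(s + 1)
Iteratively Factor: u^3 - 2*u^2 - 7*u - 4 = (u + 1)*(u^2 - 3*u - 4) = (u - 4)*(u + 1)*(u + 1)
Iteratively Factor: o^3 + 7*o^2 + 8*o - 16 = (o + 4)*(o^2 + 3*o - 4) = (o - 1)*(o + 4)*(o + 4)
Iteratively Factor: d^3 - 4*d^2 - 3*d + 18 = (d - 3)*(d^2 - d - 6) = (d - 3)^2*(d + 2)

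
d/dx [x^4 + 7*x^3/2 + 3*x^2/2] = x*(8*x^2 + 21*x + 6)/2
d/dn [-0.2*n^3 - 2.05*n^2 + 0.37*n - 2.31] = -0.6*n^2 - 4.1*n + 0.37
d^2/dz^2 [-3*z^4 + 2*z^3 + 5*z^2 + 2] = -36*z^2 + 12*z + 10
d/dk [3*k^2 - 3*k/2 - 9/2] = 6*k - 3/2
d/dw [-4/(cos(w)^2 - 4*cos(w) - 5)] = 8*(2 - cos(w))*sin(w)/(sin(w)^2 + 4*cos(w) + 4)^2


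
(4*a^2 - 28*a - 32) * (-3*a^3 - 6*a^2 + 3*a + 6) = -12*a^5 + 60*a^4 + 276*a^3 + 132*a^2 - 264*a - 192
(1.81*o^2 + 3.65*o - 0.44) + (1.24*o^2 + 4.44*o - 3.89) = 3.05*o^2 + 8.09*o - 4.33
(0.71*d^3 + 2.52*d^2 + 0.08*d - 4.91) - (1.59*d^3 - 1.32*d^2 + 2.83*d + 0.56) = -0.88*d^3 + 3.84*d^2 - 2.75*d - 5.47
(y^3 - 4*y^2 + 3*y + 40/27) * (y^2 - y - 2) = y^5 - 5*y^4 + 5*y^3 + 175*y^2/27 - 202*y/27 - 80/27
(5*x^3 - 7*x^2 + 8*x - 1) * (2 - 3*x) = -15*x^4 + 31*x^3 - 38*x^2 + 19*x - 2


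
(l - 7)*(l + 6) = l^2 - l - 42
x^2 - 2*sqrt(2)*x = x*(x - 2*sqrt(2))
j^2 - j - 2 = (j - 2)*(j + 1)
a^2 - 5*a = a*(a - 5)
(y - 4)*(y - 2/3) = y^2 - 14*y/3 + 8/3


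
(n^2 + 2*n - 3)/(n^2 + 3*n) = (n - 1)/n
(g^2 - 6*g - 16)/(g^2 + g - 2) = (g - 8)/(g - 1)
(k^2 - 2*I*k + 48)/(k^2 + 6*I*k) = (k - 8*I)/k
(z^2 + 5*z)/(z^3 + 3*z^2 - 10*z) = 1/(z - 2)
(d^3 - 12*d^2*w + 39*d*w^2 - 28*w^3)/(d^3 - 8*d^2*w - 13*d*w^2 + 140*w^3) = (-d^2 + 5*d*w - 4*w^2)/(-d^2 + d*w + 20*w^2)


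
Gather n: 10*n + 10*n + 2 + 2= 20*n + 4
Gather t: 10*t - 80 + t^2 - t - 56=t^2 + 9*t - 136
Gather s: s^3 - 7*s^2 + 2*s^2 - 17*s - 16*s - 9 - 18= s^3 - 5*s^2 - 33*s - 27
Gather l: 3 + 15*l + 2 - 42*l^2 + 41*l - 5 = -42*l^2 + 56*l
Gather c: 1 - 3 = -2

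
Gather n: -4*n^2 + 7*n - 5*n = -4*n^2 + 2*n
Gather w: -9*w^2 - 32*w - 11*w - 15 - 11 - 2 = -9*w^2 - 43*w - 28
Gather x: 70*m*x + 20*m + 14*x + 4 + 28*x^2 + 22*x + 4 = 20*m + 28*x^2 + x*(70*m + 36) + 8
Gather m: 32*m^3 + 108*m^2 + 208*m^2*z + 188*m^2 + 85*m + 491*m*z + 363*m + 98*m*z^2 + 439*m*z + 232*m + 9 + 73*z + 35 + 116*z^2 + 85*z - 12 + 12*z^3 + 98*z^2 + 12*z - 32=32*m^3 + m^2*(208*z + 296) + m*(98*z^2 + 930*z + 680) + 12*z^3 + 214*z^2 + 170*z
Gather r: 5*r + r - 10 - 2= 6*r - 12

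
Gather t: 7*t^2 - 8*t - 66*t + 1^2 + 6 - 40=7*t^2 - 74*t - 33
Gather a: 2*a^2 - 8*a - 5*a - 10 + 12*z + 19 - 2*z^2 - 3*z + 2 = 2*a^2 - 13*a - 2*z^2 + 9*z + 11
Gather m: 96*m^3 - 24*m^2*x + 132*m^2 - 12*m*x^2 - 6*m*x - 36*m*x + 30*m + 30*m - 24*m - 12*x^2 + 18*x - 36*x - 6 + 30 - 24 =96*m^3 + m^2*(132 - 24*x) + m*(-12*x^2 - 42*x + 36) - 12*x^2 - 18*x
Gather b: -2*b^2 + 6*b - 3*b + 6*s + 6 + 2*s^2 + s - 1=-2*b^2 + 3*b + 2*s^2 + 7*s + 5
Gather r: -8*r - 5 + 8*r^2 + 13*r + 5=8*r^2 + 5*r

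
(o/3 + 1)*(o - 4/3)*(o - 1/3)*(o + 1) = o^4/3 + 7*o^3/9 - 29*o^2/27 - 29*o/27 + 4/9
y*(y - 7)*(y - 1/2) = y^3 - 15*y^2/2 + 7*y/2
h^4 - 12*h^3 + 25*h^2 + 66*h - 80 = (h - 8)*(h - 5)*(h - 1)*(h + 2)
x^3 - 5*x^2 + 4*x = x*(x - 4)*(x - 1)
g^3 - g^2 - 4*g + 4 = (g - 2)*(g - 1)*(g + 2)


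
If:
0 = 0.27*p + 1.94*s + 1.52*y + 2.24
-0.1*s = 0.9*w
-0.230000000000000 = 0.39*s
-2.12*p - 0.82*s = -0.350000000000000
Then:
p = 0.39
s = -0.59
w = 0.07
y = -0.79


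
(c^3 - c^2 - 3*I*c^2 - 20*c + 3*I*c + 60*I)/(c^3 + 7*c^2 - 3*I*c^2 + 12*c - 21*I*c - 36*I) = (c - 5)/(c + 3)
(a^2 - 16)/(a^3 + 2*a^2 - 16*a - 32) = 1/(a + 2)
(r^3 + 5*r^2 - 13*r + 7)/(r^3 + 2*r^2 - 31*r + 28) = (r - 1)/(r - 4)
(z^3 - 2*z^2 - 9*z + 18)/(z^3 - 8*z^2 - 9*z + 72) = (z - 2)/(z - 8)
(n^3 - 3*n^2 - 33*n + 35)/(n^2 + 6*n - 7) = (n^2 - 2*n - 35)/(n + 7)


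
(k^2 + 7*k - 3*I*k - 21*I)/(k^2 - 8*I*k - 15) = (k + 7)/(k - 5*I)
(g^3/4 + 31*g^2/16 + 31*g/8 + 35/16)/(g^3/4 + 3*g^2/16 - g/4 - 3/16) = (4*g^2 + 27*g + 35)/(4*g^2 - g - 3)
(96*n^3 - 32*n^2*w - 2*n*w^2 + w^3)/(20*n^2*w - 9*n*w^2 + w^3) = (-24*n^2 + 2*n*w + w^2)/(w*(-5*n + w))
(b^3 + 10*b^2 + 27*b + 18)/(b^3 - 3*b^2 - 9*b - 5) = (b^2 + 9*b + 18)/(b^2 - 4*b - 5)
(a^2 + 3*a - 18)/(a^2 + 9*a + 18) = (a - 3)/(a + 3)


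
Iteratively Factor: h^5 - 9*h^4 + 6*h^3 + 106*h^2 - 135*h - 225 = (h + 3)*(h^4 - 12*h^3 + 42*h^2 - 20*h - 75) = (h - 5)*(h + 3)*(h^3 - 7*h^2 + 7*h + 15) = (h - 5)*(h + 1)*(h + 3)*(h^2 - 8*h + 15) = (h - 5)^2*(h + 1)*(h + 3)*(h - 3)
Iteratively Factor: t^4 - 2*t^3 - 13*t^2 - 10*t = (t)*(t^3 - 2*t^2 - 13*t - 10) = t*(t - 5)*(t^2 + 3*t + 2) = t*(t - 5)*(t + 2)*(t + 1)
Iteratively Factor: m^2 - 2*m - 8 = (m - 4)*(m + 2)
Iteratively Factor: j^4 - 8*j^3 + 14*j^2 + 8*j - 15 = (j + 1)*(j^3 - 9*j^2 + 23*j - 15) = (j - 3)*(j + 1)*(j^2 - 6*j + 5) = (j - 3)*(j - 1)*(j + 1)*(j - 5)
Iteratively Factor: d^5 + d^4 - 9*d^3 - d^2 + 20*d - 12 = (d - 1)*(d^4 + 2*d^3 - 7*d^2 - 8*d + 12) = (d - 1)^2*(d^3 + 3*d^2 - 4*d - 12) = (d - 2)*(d - 1)^2*(d^2 + 5*d + 6) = (d - 2)*(d - 1)^2*(d + 2)*(d + 3)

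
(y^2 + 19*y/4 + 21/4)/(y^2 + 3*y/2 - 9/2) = (4*y + 7)/(2*(2*y - 3))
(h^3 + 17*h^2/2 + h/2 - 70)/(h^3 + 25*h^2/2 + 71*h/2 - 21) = (2*h^2 + 3*h - 20)/(2*h^2 + 11*h - 6)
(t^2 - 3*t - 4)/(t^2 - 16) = (t + 1)/(t + 4)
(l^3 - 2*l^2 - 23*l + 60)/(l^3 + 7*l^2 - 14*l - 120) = (l - 3)/(l + 6)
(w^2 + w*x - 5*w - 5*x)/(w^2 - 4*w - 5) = (w + x)/(w + 1)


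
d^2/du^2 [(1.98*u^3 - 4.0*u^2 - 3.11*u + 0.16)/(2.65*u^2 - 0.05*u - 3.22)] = (-10.93937*u^3 - 196.13772*u^2 - 36.176388*u - 79.21442)/(18.609625*u^6 - 1.053375*u^5 - 67.817475*u^4 + 2.559775*u^3 + 82.40463*u^2 - 1.55526*u - 33.386248)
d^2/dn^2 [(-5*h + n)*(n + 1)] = 2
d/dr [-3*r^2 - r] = -6*r - 1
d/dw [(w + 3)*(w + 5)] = 2*w + 8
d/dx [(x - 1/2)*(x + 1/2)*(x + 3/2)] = 3*x^2 + 3*x - 1/4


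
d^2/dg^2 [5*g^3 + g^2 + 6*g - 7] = 30*g + 2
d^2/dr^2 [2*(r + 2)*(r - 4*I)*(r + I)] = 12*r + 8 - 12*I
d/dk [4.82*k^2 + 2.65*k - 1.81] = 9.64*k + 2.65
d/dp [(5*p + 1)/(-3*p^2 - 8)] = (15*p^2 + 6*p - 40)/(9*p^4 + 48*p^2 + 64)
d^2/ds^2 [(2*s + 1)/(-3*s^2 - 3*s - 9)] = 2*(2*s + 1)*(3*s^2 + 3*s - (2*s + 1)^2 + 9)/(3*(s^2 + s + 3)^3)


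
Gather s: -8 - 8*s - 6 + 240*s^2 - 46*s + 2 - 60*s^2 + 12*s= 180*s^2 - 42*s - 12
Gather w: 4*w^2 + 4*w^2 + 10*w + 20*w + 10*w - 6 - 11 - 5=8*w^2 + 40*w - 22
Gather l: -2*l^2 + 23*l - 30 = -2*l^2 + 23*l - 30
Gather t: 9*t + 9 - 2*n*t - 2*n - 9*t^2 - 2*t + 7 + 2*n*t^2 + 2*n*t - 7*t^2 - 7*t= -2*n + t^2*(2*n - 16) + 16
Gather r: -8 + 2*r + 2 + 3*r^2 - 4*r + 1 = 3*r^2 - 2*r - 5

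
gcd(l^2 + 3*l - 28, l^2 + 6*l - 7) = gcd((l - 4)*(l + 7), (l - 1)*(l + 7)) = l + 7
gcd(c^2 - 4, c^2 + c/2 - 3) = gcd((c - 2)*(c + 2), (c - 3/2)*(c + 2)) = c + 2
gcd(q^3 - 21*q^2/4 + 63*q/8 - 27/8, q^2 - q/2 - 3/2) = q - 3/2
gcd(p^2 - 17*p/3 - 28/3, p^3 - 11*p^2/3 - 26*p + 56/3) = p - 7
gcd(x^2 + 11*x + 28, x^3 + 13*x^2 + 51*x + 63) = x + 7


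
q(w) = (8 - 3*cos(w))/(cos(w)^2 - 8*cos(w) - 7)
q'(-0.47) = 0.19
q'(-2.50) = 22968.35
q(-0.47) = -0.40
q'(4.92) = 1.08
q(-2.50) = 204.07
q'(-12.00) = -0.23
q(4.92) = -0.86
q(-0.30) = -0.37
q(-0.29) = -0.37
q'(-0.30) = 0.11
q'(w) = (8 - 3*cos(w))*(2*sin(w)*cos(w) - 8*sin(w))/(cos(w)^2 - 8*cos(w) - 7)^2 + 3*sin(w)/(cos(w)^2 - 8*cos(w) - 7) = (-3*cos(w)^2 + 16*cos(w) - 85)*sin(w)/(sin(w)^2 + 8*cos(w) + 6)^2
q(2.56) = 27.44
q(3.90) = -15.29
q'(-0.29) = 0.11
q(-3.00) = 5.77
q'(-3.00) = 4.06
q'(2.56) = -376.40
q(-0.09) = -0.36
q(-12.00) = -0.42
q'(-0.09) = 0.03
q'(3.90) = 152.46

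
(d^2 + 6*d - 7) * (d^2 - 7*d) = d^4 - d^3 - 49*d^2 + 49*d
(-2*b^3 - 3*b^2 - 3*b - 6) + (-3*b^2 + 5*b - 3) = -2*b^3 - 6*b^2 + 2*b - 9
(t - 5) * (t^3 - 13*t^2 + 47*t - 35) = t^4 - 18*t^3 + 112*t^2 - 270*t + 175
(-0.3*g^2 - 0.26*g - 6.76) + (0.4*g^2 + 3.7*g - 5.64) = 0.1*g^2 + 3.44*g - 12.4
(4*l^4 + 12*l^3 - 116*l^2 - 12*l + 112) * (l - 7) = 4*l^5 - 16*l^4 - 200*l^3 + 800*l^2 + 196*l - 784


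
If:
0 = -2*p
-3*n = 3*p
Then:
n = 0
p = 0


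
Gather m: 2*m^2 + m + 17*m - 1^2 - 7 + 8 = 2*m^2 + 18*m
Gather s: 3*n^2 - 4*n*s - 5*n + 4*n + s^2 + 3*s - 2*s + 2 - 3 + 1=3*n^2 - n + s^2 + s*(1 - 4*n)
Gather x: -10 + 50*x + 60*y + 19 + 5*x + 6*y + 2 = 55*x + 66*y + 11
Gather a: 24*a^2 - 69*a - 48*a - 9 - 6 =24*a^2 - 117*a - 15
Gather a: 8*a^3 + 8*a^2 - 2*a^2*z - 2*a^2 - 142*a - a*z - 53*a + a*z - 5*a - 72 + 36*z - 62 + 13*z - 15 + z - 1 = 8*a^3 + a^2*(6 - 2*z) - 200*a + 50*z - 150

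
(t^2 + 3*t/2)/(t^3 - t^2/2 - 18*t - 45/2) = t/(t^2 - 2*t - 15)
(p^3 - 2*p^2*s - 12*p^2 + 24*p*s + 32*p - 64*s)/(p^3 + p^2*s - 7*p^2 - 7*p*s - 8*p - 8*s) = (p^2 - 2*p*s - 4*p + 8*s)/(p^2 + p*s + p + s)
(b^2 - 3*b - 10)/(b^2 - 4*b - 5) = (b + 2)/(b + 1)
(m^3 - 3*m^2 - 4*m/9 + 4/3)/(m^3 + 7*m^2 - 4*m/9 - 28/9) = (m - 3)/(m + 7)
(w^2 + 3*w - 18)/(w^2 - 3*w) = (w + 6)/w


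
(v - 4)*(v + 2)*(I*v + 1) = I*v^3 + v^2 - 2*I*v^2 - 2*v - 8*I*v - 8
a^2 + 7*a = a*(a + 7)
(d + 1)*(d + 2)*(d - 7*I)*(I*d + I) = I*d^4 + 7*d^3 + 4*I*d^3 + 28*d^2 + 5*I*d^2 + 35*d + 2*I*d + 14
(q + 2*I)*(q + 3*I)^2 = q^3 + 8*I*q^2 - 21*q - 18*I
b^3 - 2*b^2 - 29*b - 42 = (b - 7)*(b + 2)*(b + 3)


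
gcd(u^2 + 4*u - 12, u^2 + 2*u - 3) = 1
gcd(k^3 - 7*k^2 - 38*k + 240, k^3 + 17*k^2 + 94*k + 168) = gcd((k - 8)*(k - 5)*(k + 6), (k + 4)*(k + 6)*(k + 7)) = k + 6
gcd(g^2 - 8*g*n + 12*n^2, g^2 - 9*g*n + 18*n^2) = g - 6*n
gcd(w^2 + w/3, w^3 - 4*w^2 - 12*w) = w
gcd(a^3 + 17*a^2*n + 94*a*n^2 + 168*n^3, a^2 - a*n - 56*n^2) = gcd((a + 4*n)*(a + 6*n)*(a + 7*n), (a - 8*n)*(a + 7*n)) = a + 7*n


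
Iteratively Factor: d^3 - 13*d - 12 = (d - 4)*(d^2 + 4*d + 3) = (d - 4)*(d + 1)*(d + 3)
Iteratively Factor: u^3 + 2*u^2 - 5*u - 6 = (u + 1)*(u^2 + u - 6) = (u - 2)*(u + 1)*(u + 3)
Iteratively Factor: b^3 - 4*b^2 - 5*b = (b)*(b^2 - 4*b - 5) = b*(b - 5)*(b + 1)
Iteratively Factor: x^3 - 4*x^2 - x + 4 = (x - 4)*(x^2 - 1) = (x - 4)*(x - 1)*(x + 1)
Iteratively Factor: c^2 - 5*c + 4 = (c - 4)*(c - 1)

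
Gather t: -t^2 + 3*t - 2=-t^2 + 3*t - 2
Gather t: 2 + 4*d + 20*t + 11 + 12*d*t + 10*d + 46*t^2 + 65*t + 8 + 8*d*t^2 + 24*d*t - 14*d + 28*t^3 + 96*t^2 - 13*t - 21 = 28*t^3 + t^2*(8*d + 142) + t*(36*d + 72)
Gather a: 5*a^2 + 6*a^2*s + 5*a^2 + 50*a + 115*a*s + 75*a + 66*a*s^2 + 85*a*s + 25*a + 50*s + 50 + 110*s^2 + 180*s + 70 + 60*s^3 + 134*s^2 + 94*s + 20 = a^2*(6*s + 10) + a*(66*s^2 + 200*s + 150) + 60*s^3 + 244*s^2 + 324*s + 140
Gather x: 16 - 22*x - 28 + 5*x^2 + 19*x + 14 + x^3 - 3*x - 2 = x^3 + 5*x^2 - 6*x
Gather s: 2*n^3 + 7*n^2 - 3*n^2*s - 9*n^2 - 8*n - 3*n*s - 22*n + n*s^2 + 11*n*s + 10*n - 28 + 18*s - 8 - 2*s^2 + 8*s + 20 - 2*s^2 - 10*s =2*n^3 - 2*n^2 - 20*n + s^2*(n - 4) + s*(-3*n^2 + 8*n + 16) - 16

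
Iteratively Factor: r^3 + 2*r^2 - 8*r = (r + 4)*(r^2 - 2*r) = (r - 2)*(r + 4)*(r)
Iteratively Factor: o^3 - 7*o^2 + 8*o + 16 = (o - 4)*(o^2 - 3*o - 4) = (o - 4)^2*(o + 1)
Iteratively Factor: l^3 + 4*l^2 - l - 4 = (l + 4)*(l^2 - 1) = (l + 1)*(l + 4)*(l - 1)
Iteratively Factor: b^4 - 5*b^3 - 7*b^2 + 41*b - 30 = (b - 1)*(b^3 - 4*b^2 - 11*b + 30) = (b - 2)*(b - 1)*(b^2 - 2*b - 15) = (b - 2)*(b - 1)*(b + 3)*(b - 5)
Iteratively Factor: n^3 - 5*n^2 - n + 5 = (n - 1)*(n^2 - 4*n - 5) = (n - 1)*(n + 1)*(n - 5)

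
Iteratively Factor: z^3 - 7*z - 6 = (z - 3)*(z^2 + 3*z + 2) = (z - 3)*(z + 1)*(z + 2)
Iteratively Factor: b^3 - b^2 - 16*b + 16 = (b + 4)*(b^2 - 5*b + 4) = (b - 1)*(b + 4)*(b - 4)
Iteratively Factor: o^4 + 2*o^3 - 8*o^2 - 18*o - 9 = (o + 3)*(o^3 - o^2 - 5*o - 3) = (o + 1)*(o + 3)*(o^2 - 2*o - 3) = (o + 1)^2*(o + 3)*(o - 3)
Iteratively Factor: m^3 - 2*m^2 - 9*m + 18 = (m - 2)*(m^2 - 9) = (m - 2)*(m + 3)*(m - 3)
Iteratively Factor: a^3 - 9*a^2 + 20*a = (a)*(a^2 - 9*a + 20) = a*(a - 5)*(a - 4)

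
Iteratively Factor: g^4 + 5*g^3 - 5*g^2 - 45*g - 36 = (g + 1)*(g^3 + 4*g^2 - 9*g - 36) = (g + 1)*(g + 3)*(g^2 + g - 12) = (g + 1)*(g + 3)*(g + 4)*(g - 3)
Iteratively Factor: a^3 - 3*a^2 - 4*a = (a - 4)*(a^2 + a) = (a - 4)*(a + 1)*(a)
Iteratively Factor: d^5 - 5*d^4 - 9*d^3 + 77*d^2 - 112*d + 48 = (d - 1)*(d^4 - 4*d^3 - 13*d^2 + 64*d - 48) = (d - 1)^2*(d^3 - 3*d^2 - 16*d + 48) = (d - 1)^2*(d + 4)*(d^2 - 7*d + 12) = (d - 4)*(d - 1)^2*(d + 4)*(d - 3)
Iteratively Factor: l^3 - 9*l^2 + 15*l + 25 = (l - 5)*(l^2 - 4*l - 5) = (l - 5)^2*(l + 1)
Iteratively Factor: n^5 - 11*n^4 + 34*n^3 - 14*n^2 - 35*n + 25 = (n + 1)*(n^4 - 12*n^3 + 46*n^2 - 60*n + 25) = (n - 1)*(n + 1)*(n^3 - 11*n^2 + 35*n - 25) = (n - 5)*(n - 1)*(n + 1)*(n^2 - 6*n + 5) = (n - 5)*(n - 1)^2*(n + 1)*(n - 5)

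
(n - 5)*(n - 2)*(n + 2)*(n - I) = n^4 - 5*n^3 - I*n^3 - 4*n^2 + 5*I*n^2 + 20*n + 4*I*n - 20*I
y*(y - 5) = y^2 - 5*y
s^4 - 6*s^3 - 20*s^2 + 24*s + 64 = (s - 8)*(s - 2)*(s + 2)^2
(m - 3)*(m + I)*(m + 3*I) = m^3 - 3*m^2 + 4*I*m^2 - 3*m - 12*I*m + 9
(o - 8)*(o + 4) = o^2 - 4*o - 32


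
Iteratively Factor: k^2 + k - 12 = (k + 4)*(k - 3)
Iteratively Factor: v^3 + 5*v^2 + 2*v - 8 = (v + 2)*(v^2 + 3*v - 4) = (v - 1)*(v + 2)*(v + 4)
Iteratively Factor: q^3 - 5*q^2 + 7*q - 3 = (q - 1)*(q^2 - 4*q + 3) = (q - 3)*(q - 1)*(q - 1)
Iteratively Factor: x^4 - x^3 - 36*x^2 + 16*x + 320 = (x + 4)*(x^3 - 5*x^2 - 16*x + 80) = (x + 4)^2*(x^2 - 9*x + 20) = (x - 5)*(x + 4)^2*(x - 4)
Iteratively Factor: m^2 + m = (m + 1)*(m)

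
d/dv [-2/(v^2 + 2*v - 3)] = 4*(v + 1)/(v^2 + 2*v - 3)^2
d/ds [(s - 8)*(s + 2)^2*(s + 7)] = 4*s^3 + 9*s^2 - 112*s - 228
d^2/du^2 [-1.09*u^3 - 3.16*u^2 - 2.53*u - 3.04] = -6.54*u - 6.32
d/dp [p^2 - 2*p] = 2*p - 2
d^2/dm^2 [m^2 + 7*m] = 2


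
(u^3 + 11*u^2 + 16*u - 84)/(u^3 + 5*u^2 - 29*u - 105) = (u^2 + 4*u - 12)/(u^2 - 2*u - 15)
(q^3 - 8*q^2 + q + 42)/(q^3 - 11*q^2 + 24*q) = (q^2 - 5*q - 14)/(q*(q - 8))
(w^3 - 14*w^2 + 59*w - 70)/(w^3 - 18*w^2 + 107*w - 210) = (w - 2)/(w - 6)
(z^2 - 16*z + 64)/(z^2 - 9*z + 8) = (z - 8)/(z - 1)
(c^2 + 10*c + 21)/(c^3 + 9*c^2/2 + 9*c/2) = 2*(c + 7)/(c*(2*c + 3))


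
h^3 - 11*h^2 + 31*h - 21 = (h - 7)*(h - 3)*(h - 1)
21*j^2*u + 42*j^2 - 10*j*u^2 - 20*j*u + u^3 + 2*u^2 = (-7*j + u)*(-3*j + u)*(u + 2)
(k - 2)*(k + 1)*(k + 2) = k^3 + k^2 - 4*k - 4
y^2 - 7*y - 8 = (y - 8)*(y + 1)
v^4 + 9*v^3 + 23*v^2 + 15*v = v*(v + 1)*(v + 3)*(v + 5)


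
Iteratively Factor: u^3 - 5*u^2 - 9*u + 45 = (u - 3)*(u^2 - 2*u - 15) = (u - 3)*(u + 3)*(u - 5)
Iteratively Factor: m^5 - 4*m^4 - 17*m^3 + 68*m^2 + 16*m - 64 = (m + 4)*(m^4 - 8*m^3 + 15*m^2 + 8*m - 16) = (m + 1)*(m + 4)*(m^3 - 9*m^2 + 24*m - 16) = (m - 4)*(m + 1)*(m + 4)*(m^2 - 5*m + 4) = (m - 4)*(m - 1)*(m + 1)*(m + 4)*(m - 4)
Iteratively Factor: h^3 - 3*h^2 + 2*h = (h - 2)*(h^2 - h) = (h - 2)*(h - 1)*(h)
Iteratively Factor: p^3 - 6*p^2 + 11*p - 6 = (p - 1)*(p^2 - 5*p + 6) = (p - 3)*(p - 1)*(p - 2)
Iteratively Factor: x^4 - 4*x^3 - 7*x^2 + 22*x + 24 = (x + 1)*(x^3 - 5*x^2 - 2*x + 24) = (x - 3)*(x + 1)*(x^2 - 2*x - 8) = (x - 4)*(x - 3)*(x + 1)*(x + 2)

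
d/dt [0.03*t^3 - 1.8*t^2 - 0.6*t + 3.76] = 0.09*t^2 - 3.6*t - 0.6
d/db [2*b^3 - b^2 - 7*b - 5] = 6*b^2 - 2*b - 7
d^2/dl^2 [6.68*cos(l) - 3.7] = -6.68*cos(l)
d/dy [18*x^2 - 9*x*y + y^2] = -9*x + 2*y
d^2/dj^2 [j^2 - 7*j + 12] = 2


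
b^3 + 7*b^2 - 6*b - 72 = (b - 3)*(b + 4)*(b + 6)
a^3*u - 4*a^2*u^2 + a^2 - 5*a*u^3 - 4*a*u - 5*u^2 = (a - 5*u)*(a + u)*(a*u + 1)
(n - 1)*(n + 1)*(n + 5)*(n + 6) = n^4 + 11*n^3 + 29*n^2 - 11*n - 30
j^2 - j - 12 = (j - 4)*(j + 3)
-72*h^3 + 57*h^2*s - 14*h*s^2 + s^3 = (-8*h + s)*(-3*h + s)^2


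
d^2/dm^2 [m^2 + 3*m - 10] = 2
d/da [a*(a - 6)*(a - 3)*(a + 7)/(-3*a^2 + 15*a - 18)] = (-2*a^3 + 5*a^2 + 4*a - 84)/(3*(a^2 - 4*a + 4))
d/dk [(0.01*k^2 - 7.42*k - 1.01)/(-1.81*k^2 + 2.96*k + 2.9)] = (-13.4006*k^2 - 3.5982*k - 18.5284)/(3.2761*k^4 - 10.7152*k^3 - 1.7364*k^2 + 17.168*k + 8.41)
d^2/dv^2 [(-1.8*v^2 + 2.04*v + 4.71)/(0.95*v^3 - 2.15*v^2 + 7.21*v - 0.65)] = (-3.249*v^6 + 11.0466*v^5 + 99.9837000000001*v^4 - 234.37536*v^3 + 354.40812*v^2 - 437.72724*v + 494.125692)/(0.857375*v^9 - 5.821125*v^8 + 32.6952*v^7 - 100.0568*v^6 + 256.10511*v^5 - 371.02437*v^4 + 436.465336*v^3 - 104.09412*v^2 + 9.138675*v - 0.274625)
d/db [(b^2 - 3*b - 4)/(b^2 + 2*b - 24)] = 5/(b^2 + 12*b + 36)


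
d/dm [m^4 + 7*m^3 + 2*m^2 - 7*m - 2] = 4*m^3 + 21*m^2 + 4*m - 7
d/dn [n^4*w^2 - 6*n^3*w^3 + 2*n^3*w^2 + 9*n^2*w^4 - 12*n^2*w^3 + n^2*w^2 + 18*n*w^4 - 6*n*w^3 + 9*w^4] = 2*w^2*(2*n^3 - 9*n^2*w + 3*n^2 + 9*n*w^2 - 12*n*w + n + 9*w^2 - 3*w)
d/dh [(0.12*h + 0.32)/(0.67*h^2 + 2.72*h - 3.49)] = (0.0804*h^2 + 0.3264*h - (0.12*h + 0.32)*(1.34*h + 2.72) - 0.4188)/(0.67*h^2 + 2.72*h - 3.49)^2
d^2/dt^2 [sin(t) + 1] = -sin(t)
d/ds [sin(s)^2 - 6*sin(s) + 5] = 2*(sin(s) - 3)*cos(s)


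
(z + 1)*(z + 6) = z^2 + 7*z + 6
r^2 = r^2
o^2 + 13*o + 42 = (o + 6)*(o + 7)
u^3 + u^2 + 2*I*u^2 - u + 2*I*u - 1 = (u + 1)*(u + I)^2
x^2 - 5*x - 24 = (x - 8)*(x + 3)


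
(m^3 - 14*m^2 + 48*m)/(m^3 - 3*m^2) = (m^2 - 14*m + 48)/(m*(m - 3))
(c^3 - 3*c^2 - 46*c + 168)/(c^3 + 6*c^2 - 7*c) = (c^2 - 10*c + 24)/(c*(c - 1))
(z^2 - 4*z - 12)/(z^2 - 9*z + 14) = (z^2 - 4*z - 12)/(z^2 - 9*z + 14)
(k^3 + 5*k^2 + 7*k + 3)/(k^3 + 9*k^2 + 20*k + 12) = (k^2 + 4*k + 3)/(k^2 + 8*k + 12)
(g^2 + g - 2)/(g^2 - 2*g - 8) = (g - 1)/(g - 4)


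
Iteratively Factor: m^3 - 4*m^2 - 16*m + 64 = (m - 4)*(m^2 - 16) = (m - 4)^2*(m + 4)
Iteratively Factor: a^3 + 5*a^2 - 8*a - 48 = (a + 4)*(a^2 + a - 12) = (a - 3)*(a + 4)*(a + 4)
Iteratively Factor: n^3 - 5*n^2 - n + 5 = (n - 5)*(n^2 - 1) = (n - 5)*(n - 1)*(n + 1)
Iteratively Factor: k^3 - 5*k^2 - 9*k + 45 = (k + 3)*(k^2 - 8*k + 15) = (k - 5)*(k + 3)*(k - 3)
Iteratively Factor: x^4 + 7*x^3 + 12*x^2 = (x + 3)*(x^3 + 4*x^2) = x*(x + 3)*(x^2 + 4*x) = x^2*(x + 3)*(x + 4)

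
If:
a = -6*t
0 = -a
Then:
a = 0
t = 0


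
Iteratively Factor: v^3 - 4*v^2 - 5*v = (v)*(v^2 - 4*v - 5) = v*(v + 1)*(v - 5)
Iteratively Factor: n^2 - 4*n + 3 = (n - 3)*(n - 1)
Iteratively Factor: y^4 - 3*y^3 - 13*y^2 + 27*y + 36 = (y + 1)*(y^3 - 4*y^2 - 9*y + 36) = (y - 3)*(y + 1)*(y^2 - y - 12) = (y - 3)*(y + 1)*(y + 3)*(y - 4)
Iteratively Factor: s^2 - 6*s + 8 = (s - 2)*(s - 4)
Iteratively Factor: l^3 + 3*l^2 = (l)*(l^2 + 3*l) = l*(l + 3)*(l)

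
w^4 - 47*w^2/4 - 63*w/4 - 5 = (w - 4)*(w + 1/2)*(w + 1)*(w + 5/2)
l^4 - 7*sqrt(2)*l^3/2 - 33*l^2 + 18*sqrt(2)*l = l*(l - 6*sqrt(2))*(l - sqrt(2)/2)*(l + 3*sqrt(2))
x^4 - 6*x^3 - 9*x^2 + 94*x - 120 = (x - 5)*(x - 3)*(x - 2)*(x + 4)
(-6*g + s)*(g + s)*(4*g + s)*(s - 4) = -24*g^3*s + 96*g^3 - 26*g^2*s^2 + 104*g^2*s - g*s^3 + 4*g*s^2 + s^4 - 4*s^3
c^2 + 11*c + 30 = (c + 5)*(c + 6)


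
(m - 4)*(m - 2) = m^2 - 6*m + 8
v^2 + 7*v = v*(v + 7)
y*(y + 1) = y^2 + y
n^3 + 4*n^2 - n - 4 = (n - 1)*(n + 1)*(n + 4)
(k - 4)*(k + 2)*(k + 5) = k^3 + 3*k^2 - 18*k - 40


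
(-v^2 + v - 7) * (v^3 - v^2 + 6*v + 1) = -v^5 + 2*v^4 - 14*v^3 + 12*v^2 - 41*v - 7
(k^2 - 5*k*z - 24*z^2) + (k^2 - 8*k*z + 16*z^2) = 2*k^2 - 13*k*z - 8*z^2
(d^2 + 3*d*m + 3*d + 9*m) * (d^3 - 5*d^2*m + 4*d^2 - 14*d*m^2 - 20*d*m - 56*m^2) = d^5 - 2*d^4*m + 7*d^4 - 29*d^3*m^2 - 14*d^3*m + 12*d^3 - 42*d^2*m^3 - 203*d^2*m^2 - 24*d^2*m - 294*d*m^3 - 348*d*m^2 - 504*m^3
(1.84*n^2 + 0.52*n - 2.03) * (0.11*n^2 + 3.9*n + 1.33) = 0.2024*n^4 + 7.2332*n^3 + 4.2519*n^2 - 7.2254*n - 2.6999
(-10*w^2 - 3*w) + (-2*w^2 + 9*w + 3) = -12*w^2 + 6*w + 3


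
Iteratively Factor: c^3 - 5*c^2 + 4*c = (c - 4)*(c^2 - c) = c*(c - 4)*(c - 1)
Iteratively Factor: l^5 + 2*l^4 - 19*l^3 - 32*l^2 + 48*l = (l - 1)*(l^4 + 3*l^3 - 16*l^2 - 48*l) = (l - 1)*(l + 4)*(l^3 - l^2 - 12*l) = (l - 4)*(l - 1)*(l + 4)*(l^2 + 3*l) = (l - 4)*(l - 1)*(l + 3)*(l + 4)*(l)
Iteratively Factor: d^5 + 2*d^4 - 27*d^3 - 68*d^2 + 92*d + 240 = (d + 3)*(d^4 - d^3 - 24*d^2 + 4*d + 80) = (d - 2)*(d + 3)*(d^3 + d^2 - 22*d - 40) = (d - 2)*(d + 3)*(d + 4)*(d^2 - 3*d - 10) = (d - 2)*(d + 2)*(d + 3)*(d + 4)*(d - 5)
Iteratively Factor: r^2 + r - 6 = (r + 3)*(r - 2)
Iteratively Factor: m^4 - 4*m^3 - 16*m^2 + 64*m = (m)*(m^3 - 4*m^2 - 16*m + 64) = m*(m - 4)*(m^2 - 16) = m*(m - 4)*(m + 4)*(m - 4)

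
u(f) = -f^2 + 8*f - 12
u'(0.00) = 8.00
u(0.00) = -12.00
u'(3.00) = 2.00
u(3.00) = 3.00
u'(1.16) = 5.68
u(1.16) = -4.07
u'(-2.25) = 12.50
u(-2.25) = -35.06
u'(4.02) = -0.04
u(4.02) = 4.00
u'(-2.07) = 12.14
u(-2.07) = -32.84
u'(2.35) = 3.30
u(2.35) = 1.28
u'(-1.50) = 11.00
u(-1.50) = -26.25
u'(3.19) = 1.62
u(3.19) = 3.34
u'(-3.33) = 14.66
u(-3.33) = -49.73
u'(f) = 8 - 2*f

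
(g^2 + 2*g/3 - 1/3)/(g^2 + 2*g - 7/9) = 3*(g + 1)/(3*g + 7)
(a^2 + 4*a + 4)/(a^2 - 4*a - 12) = (a + 2)/(a - 6)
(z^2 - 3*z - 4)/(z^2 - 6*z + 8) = (z + 1)/(z - 2)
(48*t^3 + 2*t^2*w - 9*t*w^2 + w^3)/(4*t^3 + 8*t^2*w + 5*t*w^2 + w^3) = (24*t^2 - 11*t*w + w^2)/(2*t^2 + 3*t*w + w^2)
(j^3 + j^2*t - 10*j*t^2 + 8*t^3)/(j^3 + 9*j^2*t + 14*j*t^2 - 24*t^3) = (j - 2*t)/(j + 6*t)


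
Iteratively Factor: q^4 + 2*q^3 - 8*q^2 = (q)*(q^3 + 2*q^2 - 8*q) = q*(q + 4)*(q^2 - 2*q) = q*(q - 2)*(q + 4)*(q)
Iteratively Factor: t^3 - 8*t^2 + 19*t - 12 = (t - 3)*(t^2 - 5*t + 4) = (t - 4)*(t - 3)*(t - 1)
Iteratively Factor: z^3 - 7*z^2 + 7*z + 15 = (z - 3)*(z^2 - 4*z - 5) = (z - 3)*(z + 1)*(z - 5)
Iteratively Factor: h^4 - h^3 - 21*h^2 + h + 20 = (h + 1)*(h^3 - 2*h^2 - 19*h + 20) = (h + 1)*(h + 4)*(h^2 - 6*h + 5) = (h - 1)*(h + 1)*(h + 4)*(h - 5)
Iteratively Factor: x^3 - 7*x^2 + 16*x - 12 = (x - 2)*(x^2 - 5*x + 6) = (x - 3)*(x - 2)*(x - 2)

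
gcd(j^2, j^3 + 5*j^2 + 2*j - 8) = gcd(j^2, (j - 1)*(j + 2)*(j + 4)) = 1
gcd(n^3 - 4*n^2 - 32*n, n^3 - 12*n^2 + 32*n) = n^2 - 8*n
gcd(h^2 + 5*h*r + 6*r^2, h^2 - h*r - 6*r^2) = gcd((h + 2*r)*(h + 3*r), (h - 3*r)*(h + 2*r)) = h + 2*r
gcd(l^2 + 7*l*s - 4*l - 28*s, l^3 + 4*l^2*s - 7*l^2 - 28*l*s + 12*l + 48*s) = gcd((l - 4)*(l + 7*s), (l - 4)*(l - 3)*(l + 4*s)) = l - 4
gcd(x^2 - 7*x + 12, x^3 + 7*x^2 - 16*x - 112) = x - 4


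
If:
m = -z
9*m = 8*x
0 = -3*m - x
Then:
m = 0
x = 0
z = 0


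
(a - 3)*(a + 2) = a^2 - a - 6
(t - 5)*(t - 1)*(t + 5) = t^3 - t^2 - 25*t + 25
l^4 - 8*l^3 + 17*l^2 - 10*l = l*(l - 5)*(l - 2)*(l - 1)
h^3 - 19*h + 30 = (h - 3)*(h - 2)*(h + 5)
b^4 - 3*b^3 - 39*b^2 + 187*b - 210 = (b - 5)*(b - 3)*(b - 2)*(b + 7)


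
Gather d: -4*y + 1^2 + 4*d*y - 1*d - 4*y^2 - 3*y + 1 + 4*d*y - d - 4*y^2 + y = d*(8*y - 2) - 8*y^2 - 6*y + 2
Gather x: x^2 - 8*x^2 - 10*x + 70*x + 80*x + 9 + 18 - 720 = -7*x^2 + 140*x - 693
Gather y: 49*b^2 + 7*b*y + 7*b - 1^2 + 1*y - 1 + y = 49*b^2 + 7*b + y*(7*b + 2) - 2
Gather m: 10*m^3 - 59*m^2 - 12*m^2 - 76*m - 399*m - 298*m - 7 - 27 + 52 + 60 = 10*m^3 - 71*m^2 - 773*m + 78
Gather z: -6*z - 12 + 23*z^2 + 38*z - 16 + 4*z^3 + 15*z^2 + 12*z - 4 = 4*z^3 + 38*z^2 + 44*z - 32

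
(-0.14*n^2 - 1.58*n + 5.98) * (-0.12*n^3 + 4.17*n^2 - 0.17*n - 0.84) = 0.0168*n^5 - 0.3942*n^4 - 7.2824*n^3 + 25.3228*n^2 + 0.3106*n - 5.0232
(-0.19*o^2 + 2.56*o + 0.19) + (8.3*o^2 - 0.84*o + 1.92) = 8.11*o^2 + 1.72*o + 2.11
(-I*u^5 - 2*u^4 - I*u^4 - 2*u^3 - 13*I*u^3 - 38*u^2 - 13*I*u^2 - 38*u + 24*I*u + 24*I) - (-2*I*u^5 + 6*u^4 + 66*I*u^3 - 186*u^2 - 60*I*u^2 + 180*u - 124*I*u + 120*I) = I*u^5 - 8*u^4 - I*u^4 - 2*u^3 - 79*I*u^3 + 148*u^2 + 47*I*u^2 - 218*u + 148*I*u - 96*I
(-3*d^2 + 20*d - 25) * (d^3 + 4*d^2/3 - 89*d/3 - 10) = -3*d^5 + 16*d^4 + 272*d^3/3 - 1790*d^2/3 + 1625*d/3 + 250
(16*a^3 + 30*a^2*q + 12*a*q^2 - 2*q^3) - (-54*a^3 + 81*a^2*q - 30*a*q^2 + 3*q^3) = 70*a^3 - 51*a^2*q + 42*a*q^2 - 5*q^3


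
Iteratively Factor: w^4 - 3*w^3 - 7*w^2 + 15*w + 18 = (w + 2)*(w^3 - 5*w^2 + 3*w + 9) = (w + 1)*(w + 2)*(w^2 - 6*w + 9) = (w - 3)*(w + 1)*(w + 2)*(w - 3)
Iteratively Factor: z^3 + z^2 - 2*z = (z)*(z^2 + z - 2) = z*(z - 1)*(z + 2)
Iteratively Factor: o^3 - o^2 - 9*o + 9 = (o + 3)*(o^2 - 4*o + 3) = (o - 1)*(o + 3)*(o - 3)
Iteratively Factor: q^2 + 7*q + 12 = (q + 3)*(q + 4)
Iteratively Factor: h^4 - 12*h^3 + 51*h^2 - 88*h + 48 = (h - 4)*(h^3 - 8*h^2 + 19*h - 12) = (h - 4)*(h - 3)*(h^2 - 5*h + 4) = (h - 4)^2*(h - 3)*(h - 1)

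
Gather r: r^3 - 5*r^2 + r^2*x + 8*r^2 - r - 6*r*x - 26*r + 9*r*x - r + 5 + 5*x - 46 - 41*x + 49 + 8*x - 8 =r^3 + r^2*(x + 3) + r*(3*x - 28) - 28*x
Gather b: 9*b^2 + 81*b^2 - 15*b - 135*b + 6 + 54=90*b^2 - 150*b + 60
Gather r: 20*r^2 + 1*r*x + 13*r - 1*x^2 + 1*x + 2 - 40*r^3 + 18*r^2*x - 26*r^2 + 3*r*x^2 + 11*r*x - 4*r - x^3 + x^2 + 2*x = -40*r^3 + r^2*(18*x - 6) + r*(3*x^2 + 12*x + 9) - x^3 + 3*x + 2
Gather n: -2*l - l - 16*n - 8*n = -3*l - 24*n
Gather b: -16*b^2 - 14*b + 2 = -16*b^2 - 14*b + 2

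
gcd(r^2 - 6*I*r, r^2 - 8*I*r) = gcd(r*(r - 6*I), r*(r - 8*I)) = r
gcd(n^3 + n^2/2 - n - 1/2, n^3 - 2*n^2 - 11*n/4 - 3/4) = n + 1/2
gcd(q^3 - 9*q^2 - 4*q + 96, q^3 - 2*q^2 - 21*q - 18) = q + 3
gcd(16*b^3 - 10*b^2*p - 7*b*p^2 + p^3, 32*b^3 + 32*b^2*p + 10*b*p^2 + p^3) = 2*b + p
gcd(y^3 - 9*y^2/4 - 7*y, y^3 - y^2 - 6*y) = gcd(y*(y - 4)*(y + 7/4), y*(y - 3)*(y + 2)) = y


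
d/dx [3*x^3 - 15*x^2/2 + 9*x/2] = 9*x^2 - 15*x + 9/2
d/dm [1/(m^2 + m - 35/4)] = 16*(-2*m - 1)/(4*m^2 + 4*m - 35)^2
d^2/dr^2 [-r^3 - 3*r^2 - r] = -6*r - 6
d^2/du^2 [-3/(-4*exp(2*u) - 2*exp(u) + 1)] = (192*exp(3*u) + 72*exp(2*u) + 60*exp(u) + 6)*exp(u)/(64*exp(6*u) + 96*exp(5*u) - 40*exp(3*u) + 6*exp(u) - 1)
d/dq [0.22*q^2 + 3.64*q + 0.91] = 0.44*q + 3.64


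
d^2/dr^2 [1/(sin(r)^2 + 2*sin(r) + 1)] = 2*(3 - 2*sin(r))/(sin(r) + 1)^3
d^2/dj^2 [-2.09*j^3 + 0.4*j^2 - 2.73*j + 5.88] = 0.8 - 12.54*j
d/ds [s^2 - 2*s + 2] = 2*s - 2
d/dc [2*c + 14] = 2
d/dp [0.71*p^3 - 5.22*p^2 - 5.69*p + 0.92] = 2.13*p^2 - 10.44*p - 5.69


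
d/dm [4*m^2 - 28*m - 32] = 8*m - 28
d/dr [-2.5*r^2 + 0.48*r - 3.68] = 0.48 - 5.0*r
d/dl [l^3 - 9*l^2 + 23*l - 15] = 3*l^2 - 18*l + 23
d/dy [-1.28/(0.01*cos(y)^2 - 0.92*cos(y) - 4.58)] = (1.1776 - 0.0256*cos(y))*sin(y)/(-0.01*cos(y)^2 + 0.92*cos(y) + 4.58)^2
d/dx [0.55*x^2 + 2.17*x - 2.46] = 1.1*x + 2.17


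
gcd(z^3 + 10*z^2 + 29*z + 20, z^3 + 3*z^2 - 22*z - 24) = z + 1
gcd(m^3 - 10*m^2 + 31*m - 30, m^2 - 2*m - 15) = m - 5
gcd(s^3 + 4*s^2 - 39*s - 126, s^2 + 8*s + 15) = s + 3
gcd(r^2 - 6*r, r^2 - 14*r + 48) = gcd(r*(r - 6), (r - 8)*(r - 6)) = r - 6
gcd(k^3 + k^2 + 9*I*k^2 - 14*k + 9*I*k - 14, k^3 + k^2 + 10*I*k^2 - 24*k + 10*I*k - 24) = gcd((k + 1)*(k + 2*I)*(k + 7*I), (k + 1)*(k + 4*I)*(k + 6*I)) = k + 1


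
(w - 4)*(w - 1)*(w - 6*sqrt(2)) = w^3 - 6*sqrt(2)*w^2 - 5*w^2 + 4*w + 30*sqrt(2)*w - 24*sqrt(2)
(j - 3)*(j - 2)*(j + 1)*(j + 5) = j^4 + j^3 - 19*j^2 + 11*j + 30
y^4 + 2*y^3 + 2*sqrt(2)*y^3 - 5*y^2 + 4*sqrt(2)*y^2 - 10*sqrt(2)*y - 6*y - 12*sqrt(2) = (y - 2)*(y + 1)*(y + 3)*(y + 2*sqrt(2))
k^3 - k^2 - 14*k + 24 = (k - 3)*(k - 2)*(k + 4)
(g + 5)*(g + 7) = g^2 + 12*g + 35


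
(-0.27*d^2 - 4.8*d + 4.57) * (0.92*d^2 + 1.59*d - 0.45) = -0.2484*d^4 - 4.8453*d^3 - 3.3061*d^2 + 9.4263*d - 2.0565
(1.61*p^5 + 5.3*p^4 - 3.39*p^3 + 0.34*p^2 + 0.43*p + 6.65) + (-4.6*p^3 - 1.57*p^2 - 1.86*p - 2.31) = 1.61*p^5 + 5.3*p^4 - 7.99*p^3 - 1.23*p^2 - 1.43*p + 4.34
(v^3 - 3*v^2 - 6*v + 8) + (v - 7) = v^3 - 3*v^2 - 5*v + 1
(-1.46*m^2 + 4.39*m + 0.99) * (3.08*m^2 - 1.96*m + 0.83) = -4.4968*m^4 + 16.3828*m^3 - 6.767*m^2 + 1.7033*m + 0.8217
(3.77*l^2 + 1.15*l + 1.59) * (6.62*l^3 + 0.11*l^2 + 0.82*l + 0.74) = 24.9574*l^5 + 8.0277*l^4 + 13.7437*l^3 + 3.9077*l^2 + 2.1548*l + 1.1766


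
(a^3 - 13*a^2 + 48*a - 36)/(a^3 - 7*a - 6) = (-a^3 + 13*a^2 - 48*a + 36)/(-a^3 + 7*a + 6)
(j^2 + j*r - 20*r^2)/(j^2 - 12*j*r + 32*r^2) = (-j - 5*r)/(-j + 8*r)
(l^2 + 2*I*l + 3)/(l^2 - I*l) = (l + 3*I)/l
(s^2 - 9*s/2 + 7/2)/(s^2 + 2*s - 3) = (s - 7/2)/(s + 3)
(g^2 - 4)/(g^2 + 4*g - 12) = (g + 2)/(g + 6)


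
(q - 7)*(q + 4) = q^2 - 3*q - 28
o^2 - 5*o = o*(o - 5)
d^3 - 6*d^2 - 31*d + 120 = (d - 8)*(d - 3)*(d + 5)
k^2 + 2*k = k*(k + 2)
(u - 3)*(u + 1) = u^2 - 2*u - 3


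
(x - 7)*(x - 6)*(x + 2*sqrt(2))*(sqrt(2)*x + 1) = sqrt(2)*x^4 - 13*sqrt(2)*x^3 + 5*x^3 - 65*x^2 + 44*sqrt(2)*x^2 - 26*sqrt(2)*x + 210*x + 84*sqrt(2)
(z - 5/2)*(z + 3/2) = z^2 - z - 15/4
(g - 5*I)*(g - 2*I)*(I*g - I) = I*g^3 + 7*g^2 - I*g^2 - 7*g - 10*I*g + 10*I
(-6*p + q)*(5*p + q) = -30*p^2 - p*q + q^2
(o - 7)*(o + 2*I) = o^2 - 7*o + 2*I*o - 14*I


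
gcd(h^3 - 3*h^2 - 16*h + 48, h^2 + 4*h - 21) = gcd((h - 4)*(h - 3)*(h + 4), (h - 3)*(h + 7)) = h - 3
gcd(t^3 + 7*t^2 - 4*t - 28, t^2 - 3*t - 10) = t + 2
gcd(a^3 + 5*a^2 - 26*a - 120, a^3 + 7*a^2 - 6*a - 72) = a^2 + 10*a + 24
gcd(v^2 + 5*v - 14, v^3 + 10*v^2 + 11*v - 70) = v^2 + 5*v - 14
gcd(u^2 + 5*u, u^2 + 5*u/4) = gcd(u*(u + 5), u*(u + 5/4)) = u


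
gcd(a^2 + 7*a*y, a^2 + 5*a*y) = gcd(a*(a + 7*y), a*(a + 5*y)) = a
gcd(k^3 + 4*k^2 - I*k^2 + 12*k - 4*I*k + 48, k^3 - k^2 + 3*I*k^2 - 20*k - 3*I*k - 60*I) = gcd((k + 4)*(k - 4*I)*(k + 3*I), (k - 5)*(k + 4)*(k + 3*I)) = k^2 + k*(4 + 3*I) + 12*I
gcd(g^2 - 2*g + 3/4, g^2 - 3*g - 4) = 1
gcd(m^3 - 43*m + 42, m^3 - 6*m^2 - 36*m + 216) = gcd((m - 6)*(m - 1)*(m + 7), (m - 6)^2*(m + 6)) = m - 6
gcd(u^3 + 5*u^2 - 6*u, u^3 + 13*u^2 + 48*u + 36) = u + 6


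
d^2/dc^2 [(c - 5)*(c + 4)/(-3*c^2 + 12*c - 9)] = 2*(-3*c^3 + 69*c^2 - 249*c + 263)/(3*(c^6 - 12*c^5 + 57*c^4 - 136*c^3 + 171*c^2 - 108*c + 27))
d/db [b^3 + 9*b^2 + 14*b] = 3*b^2 + 18*b + 14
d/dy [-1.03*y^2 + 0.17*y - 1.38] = 0.17 - 2.06*y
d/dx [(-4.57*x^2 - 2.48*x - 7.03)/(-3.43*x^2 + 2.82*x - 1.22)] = (-21.3938*x^2 - 37.075*x + 22.8502)/(11.7649*x^4 - 19.3452*x^3 + 16.3216*x^2 - 6.8808*x + 1.4884)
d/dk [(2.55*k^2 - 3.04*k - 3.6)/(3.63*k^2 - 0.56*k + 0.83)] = (9.6072*k^2 + 30.369*k - 4.5392)/(13.1769*k^4 - 4.0656*k^3 + 6.3394*k^2 - 0.9296*k + 0.6889)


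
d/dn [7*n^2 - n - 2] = 14*n - 1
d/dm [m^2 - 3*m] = 2*m - 3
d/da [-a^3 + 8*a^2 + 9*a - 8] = -3*a^2 + 16*a + 9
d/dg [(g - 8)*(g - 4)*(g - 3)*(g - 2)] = 4*g^3 - 51*g^2 + 196*g - 232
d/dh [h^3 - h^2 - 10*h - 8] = 3*h^2 - 2*h - 10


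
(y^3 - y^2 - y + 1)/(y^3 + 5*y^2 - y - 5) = (y - 1)/(y + 5)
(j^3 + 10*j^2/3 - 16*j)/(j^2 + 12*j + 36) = j*(3*j - 8)/(3*(j + 6))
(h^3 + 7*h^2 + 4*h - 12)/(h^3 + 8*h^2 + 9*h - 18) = (h + 2)/(h + 3)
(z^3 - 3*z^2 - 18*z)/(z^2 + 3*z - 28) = z*(z^2 - 3*z - 18)/(z^2 + 3*z - 28)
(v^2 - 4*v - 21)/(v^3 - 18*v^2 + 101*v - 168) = (v + 3)/(v^2 - 11*v + 24)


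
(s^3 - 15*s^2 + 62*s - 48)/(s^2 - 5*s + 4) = (s^2 - 14*s + 48)/(s - 4)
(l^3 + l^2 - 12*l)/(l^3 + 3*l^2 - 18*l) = (l + 4)/(l + 6)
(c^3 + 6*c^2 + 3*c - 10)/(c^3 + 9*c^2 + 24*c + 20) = (c - 1)/(c + 2)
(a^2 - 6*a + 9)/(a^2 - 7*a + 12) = (a - 3)/(a - 4)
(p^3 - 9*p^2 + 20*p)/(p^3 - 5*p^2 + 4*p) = (p - 5)/(p - 1)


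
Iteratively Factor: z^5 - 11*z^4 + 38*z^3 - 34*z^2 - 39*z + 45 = (z + 1)*(z^4 - 12*z^3 + 50*z^2 - 84*z + 45) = (z - 1)*(z + 1)*(z^3 - 11*z^2 + 39*z - 45) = (z - 3)*(z - 1)*(z + 1)*(z^2 - 8*z + 15) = (z - 3)^2*(z - 1)*(z + 1)*(z - 5)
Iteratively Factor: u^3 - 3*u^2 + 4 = (u - 2)*(u^2 - u - 2) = (u - 2)*(u + 1)*(u - 2)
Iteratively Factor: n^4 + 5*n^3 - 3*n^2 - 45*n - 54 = (n + 2)*(n^3 + 3*n^2 - 9*n - 27) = (n + 2)*(n + 3)*(n^2 - 9) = (n - 3)*(n + 2)*(n + 3)*(n + 3)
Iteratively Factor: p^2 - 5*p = (p - 5)*(p)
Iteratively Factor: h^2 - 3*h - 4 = (h + 1)*(h - 4)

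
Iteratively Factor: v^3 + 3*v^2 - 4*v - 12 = (v + 3)*(v^2 - 4) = (v - 2)*(v + 3)*(v + 2)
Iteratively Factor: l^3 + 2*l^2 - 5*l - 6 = (l + 1)*(l^2 + l - 6) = (l + 1)*(l + 3)*(l - 2)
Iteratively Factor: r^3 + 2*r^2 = (r + 2)*(r^2) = r*(r + 2)*(r)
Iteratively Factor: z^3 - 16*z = (z)*(z^2 - 16) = z*(z + 4)*(z - 4)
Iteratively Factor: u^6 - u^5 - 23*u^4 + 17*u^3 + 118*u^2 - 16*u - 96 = (u - 1)*(u^5 - 23*u^3 - 6*u^2 + 112*u + 96) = (u - 1)*(u + 2)*(u^4 - 2*u^3 - 19*u^2 + 32*u + 48) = (u - 4)*(u - 1)*(u + 2)*(u^3 + 2*u^2 - 11*u - 12) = (u - 4)*(u - 1)*(u + 2)*(u + 4)*(u^2 - 2*u - 3) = (u - 4)*(u - 1)*(u + 1)*(u + 2)*(u + 4)*(u - 3)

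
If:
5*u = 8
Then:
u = 8/5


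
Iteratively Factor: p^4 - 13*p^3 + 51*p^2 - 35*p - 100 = (p - 5)*(p^3 - 8*p^2 + 11*p + 20) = (p - 5)*(p + 1)*(p^2 - 9*p + 20) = (p - 5)^2*(p + 1)*(p - 4)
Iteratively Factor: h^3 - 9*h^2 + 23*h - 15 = (h - 1)*(h^2 - 8*h + 15) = (h - 5)*(h - 1)*(h - 3)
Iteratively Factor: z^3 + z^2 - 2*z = (z - 1)*(z^2 + 2*z) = z*(z - 1)*(z + 2)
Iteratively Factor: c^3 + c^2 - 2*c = (c)*(c^2 + c - 2) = c*(c + 2)*(c - 1)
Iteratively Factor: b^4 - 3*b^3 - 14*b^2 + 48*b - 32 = (b - 1)*(b^3 - 2*b^2 - 16*b + 32) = (b - 1)*(b + 4)*(b^2 - 6*b + 8) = (b - 2)*(b - 1)*(b + 4)*(b - 4)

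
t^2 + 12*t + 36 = (t + 6)^2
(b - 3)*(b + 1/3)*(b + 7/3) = b^3 - b^2/3 - 65*b/9 - 7/3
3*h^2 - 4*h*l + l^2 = (-3*h + l)*(-h + l)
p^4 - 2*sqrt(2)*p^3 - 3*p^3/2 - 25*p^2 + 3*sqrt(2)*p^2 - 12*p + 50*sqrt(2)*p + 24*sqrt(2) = (p - 6)*(p + 1/2)*(p + 4)*(p - 2*sqrt(2))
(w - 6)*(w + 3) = w^2 - 3*w - 18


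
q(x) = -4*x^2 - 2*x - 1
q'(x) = -8*x - 2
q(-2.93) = -29.48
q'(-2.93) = 21.44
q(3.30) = -51.16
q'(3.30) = -28.40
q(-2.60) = -22.84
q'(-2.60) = 18.80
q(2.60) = -33.24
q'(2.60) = -22.80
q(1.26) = -9.87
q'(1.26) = -12.08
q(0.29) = -1.92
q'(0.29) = -4.32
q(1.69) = -15.80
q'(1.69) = -15.52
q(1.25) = -9.75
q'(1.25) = -12.00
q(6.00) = -157.00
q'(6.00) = -50.00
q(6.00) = -157.00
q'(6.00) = -50.00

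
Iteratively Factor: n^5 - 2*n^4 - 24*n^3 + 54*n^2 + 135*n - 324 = (n - 3)*(n^4 + n^3 - 21*n^2 - 9*n + 108) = (n - 3)^2*(n^3 + 4*n^2 - 9*n - 36) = (n - 3)^2*(n + 4)*(n^2 - 9) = (n - 3)^2*(n + 3)*(n + 4)*(n - 3)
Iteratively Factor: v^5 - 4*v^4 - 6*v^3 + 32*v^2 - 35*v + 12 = (v - 1)*(v^4 - 3*v^3 - 9*v^2 + 23*v - 12) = (v - 1)*(v + 3)*(v^3 - 6*v^2 + 9*v - 4) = (v - 1)^2*(v + 3)*(v^2 - 5*v + 4) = (v - 4)*(v - 1)^2*(v + 3)*(v - 1)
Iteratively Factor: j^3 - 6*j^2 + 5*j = (j)*(j^2 - 6*j + 5) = j*(j - 1)*(j - 5)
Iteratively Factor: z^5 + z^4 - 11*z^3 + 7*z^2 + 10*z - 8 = (z - 1)*(z^4 + 2*z^3 - 9*z^2 - 2*z + 8) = (z - 2)*(z - 1)*(z^3 + 4*z^2 - z - 4) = (z - 2)*(z - 1)*(z + 4)*(z^2 - 1) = (z - 2)*(z - 1)^2*(z + 4)*(z + 1)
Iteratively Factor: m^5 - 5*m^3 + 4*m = (m - 1)*(m^4 + m^3 - 4*m^2 - 4*m) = (m - 2)*(m - 1)*(m^3 + 3*m^2 + 2*m) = (m - 2)*(m - 1)*(m + 2)*(m^2 + m) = m*(m - 2)*(m - 1)*(m + 2)*(m + 1)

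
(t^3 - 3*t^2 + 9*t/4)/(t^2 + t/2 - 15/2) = t*(4*t^2 - 12*t + 9)/(2*(2*t^2 + t - 15))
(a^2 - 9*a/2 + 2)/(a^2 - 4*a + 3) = (a^2 - 9*a/2 + 2)/(a^2 - 4*a + 3)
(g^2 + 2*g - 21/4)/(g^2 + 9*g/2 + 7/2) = (g - 3/2)/(g + 1)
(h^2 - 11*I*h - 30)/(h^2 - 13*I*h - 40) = (h - 6*I)/(h - 8*I)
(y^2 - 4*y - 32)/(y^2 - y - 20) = (y - 8)/(y - 5)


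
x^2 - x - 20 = (x - 5)*(x + 4)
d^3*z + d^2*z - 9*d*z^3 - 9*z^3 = (d - 3*z)*(d + 3*z)*(d*z + z)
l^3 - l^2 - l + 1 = (l - 1)^2*(l + 1)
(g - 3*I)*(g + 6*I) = g^2 + 3*I*g + 18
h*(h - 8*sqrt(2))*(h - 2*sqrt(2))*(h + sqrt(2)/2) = h^4 - 19*sqrt(2)*h^3/2 + 22*h^2 + 16*sqrt(2)*h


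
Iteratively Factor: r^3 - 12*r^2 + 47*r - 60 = (r - 5)*(r^2 - 7*r + 12) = (r - 5)*(r - 3)*(r - 4)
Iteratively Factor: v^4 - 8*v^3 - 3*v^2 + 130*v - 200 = (v + 4)*(v^3 - 12*v^2 + 45*v - 50) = (v - 5)*(v + 4)*(v^2 - 7*v + 10) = (v - 5)^2*(v + 4)*(v - 2)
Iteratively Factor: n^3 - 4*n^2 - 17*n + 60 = (n - 3)*(n^2 - n - 20) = (n - 3)*(n + 4)*(n - 5)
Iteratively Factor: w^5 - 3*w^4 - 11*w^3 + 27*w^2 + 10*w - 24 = (w + 3)*(w^4 - 6*w^3 + 7*w^2 + 6*w - 8) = (w - 4)*(w + 3)*(w^3 - 2*w^2 - w + 2) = (w - 4)*(w - 2)*(w + 3)*(w^2 - 1) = (w - 4)*(w - 2)*(w + 1)*(w + 3)*(w - 1)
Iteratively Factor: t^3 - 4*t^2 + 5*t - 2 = (t - 2)*(t^2 - 2*t + 1) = (t - 2)*(t - 1)*(t - 1)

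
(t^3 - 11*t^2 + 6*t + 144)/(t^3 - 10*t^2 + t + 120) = (t - 6)/(t - 5)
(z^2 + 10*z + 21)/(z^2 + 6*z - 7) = (z + 3)/(z - 1)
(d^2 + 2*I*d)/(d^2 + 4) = d/(d - 2*I)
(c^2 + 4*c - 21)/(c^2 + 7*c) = (c - 3)/c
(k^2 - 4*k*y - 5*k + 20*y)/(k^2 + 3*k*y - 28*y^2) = (k - 5)/(k + 7*y)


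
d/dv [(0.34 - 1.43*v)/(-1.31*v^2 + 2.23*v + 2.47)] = (-1.8733*v^2 + 0.8908*v - 4.2903)/(1.7161*v^4 - 5.8426*v^3 - 1.4985*v^2 + 11.0162*v + 6.1009)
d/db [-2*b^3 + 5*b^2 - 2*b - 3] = -6*b^2 + 10*b - 2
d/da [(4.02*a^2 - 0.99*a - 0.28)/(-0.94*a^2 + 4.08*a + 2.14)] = (15.471*a^2 + 16.6792*a - 0.9762)/(0.8836*a^4 - 7.6704*a^3 + 12.6232*a^2 + 17.4624*a + 4.5796)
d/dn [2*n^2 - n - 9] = 4*n - 1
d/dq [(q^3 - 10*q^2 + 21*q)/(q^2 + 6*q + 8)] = (q^4 + 12*q^3 - 57*q^2 - 160*q + 168)/(q^4 + 12*q^3 + 52*q^2 + 96*q + 64)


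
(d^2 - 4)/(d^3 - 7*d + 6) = (d + 2)/(d^2 + 2*d - 3)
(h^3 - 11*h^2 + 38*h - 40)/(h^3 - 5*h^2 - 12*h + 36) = (h^2 - 9*h + 20)/(h^2 - 3*h - 18)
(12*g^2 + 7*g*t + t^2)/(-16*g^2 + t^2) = (3*g + t)/(-4*g + t)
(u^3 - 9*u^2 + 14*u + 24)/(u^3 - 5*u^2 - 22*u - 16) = (u^2 - 10*u + 24)/(u^2 - 6*u - 16)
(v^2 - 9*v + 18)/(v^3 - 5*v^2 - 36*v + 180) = (v - 3)/(v^2 + v - 30)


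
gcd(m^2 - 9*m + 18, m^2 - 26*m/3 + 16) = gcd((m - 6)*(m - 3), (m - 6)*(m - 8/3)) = m - 6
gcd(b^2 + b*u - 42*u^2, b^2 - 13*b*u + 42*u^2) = -b + 6*u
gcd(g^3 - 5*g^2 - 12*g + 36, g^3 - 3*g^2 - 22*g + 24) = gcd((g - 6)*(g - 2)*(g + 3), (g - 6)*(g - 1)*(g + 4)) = g - 6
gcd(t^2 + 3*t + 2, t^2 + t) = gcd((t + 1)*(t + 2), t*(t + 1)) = t + 1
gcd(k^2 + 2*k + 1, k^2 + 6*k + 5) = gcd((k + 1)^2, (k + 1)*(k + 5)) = k + 1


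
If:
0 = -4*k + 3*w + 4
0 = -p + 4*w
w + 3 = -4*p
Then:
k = 59/68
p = -12/17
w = -3/17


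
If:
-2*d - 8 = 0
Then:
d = -4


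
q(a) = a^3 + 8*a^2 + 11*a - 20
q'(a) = 3*a^2 + 16*a + 11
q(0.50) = -12.38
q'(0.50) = 19.75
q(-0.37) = -23.03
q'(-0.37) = 5.49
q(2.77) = 93.11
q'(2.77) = 78.34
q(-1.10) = -23.75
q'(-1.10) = -2.97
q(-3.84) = -0.90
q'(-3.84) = -6.20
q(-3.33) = -4.84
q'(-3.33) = -9.01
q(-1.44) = -22.24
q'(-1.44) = -5.82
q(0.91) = -2.61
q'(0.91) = 28.04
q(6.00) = 550.00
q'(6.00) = 215.00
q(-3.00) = -8.00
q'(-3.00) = -10.00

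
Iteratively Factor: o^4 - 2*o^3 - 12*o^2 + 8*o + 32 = (o - 2)*(o^3 - 12*o - 16) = (o - 2)*(o + 2)*(o^2 - 2*o - 8) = (o - 4)*(o - 2)*(o + 2)*(o + 2)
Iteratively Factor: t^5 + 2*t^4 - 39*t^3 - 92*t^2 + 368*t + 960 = (t + 4)*(t^4 - 2*t^3 - 31*t^2 + 32*t + 240) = (t + 3)*(t + 4)*(t^3 - 5*t^2 - 16*t + 80) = (t + 3)*(t + 4)^2*(t^2 - 9*t + 20) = (t - 4)*(t + 3)*(t + 4)^2*(t - 5)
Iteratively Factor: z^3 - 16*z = (z + 4)*(z^2 - 4*z) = (z - 4)*(z + 4)*(z)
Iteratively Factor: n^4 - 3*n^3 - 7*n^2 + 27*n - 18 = (n + 3)*(n^3 - 6*n^2 + 11*n - 6) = (n - 3)*(n + 3)*(n^2 - 3*n + 2) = (n - 3)*(n - 2)*(n + 3)*(n - 1)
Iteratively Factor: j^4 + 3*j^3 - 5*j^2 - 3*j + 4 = (j - 1)*(j^3 + 4*j^2 - j - 4) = (j - 1)^2*(j^2 + 5*j + 4) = (j - 1)^2*(j + 1)*(j + 4)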